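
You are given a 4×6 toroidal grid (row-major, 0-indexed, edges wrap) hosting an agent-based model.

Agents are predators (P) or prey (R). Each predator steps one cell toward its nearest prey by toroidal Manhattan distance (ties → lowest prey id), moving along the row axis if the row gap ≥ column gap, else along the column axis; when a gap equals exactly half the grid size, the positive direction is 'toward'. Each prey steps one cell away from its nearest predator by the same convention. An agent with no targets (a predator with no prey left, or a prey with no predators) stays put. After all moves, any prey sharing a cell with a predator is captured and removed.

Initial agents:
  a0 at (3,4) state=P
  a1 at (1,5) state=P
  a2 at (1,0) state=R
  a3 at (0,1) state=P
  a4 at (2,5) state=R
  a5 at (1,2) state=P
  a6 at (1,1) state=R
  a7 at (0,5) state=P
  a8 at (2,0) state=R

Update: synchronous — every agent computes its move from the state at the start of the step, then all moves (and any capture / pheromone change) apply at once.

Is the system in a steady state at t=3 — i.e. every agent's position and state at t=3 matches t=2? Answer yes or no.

no

t=1: a0@(2,4):P a1@(1,0):P a3@(1,1):P a4@(3,5):R a5@(1,1):P a6@(2,1):R a7@(1,5):P a8@(3,0):R
t=2: a0@(3,4):P a1@(2,0):P a3@(2,1):P a4@(0,5):R a5@(2,1):P a6@(3,1):R a7@(2,5):P
t=3: a0@(0,4):P a1@(3,0):P a3@(3,1):P a4@(1,5):R a5@(3,1):P a6@(0,1):R a7@(3,5):P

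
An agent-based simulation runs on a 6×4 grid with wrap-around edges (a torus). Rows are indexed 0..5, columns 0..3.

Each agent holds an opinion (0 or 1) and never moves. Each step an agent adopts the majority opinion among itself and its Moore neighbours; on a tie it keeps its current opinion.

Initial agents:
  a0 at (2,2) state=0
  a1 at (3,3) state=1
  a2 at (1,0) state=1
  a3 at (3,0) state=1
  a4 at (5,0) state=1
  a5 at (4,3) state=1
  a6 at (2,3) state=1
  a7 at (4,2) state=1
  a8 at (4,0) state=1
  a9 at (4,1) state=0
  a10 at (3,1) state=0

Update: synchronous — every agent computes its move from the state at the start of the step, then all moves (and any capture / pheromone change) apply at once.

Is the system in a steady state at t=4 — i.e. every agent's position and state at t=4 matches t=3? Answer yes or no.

t=1: a0@(2,2):0 a1@(3,3):1 a2@(1,0):1 a3@(3,0):1 a4@(5,0):1 a5@(4,3):1 a6@(2,3):1 a7@(4,2):1 a8@(4,0):1 a9@(4,1):1 a10@(3,1):0
t=2: a0@(2,2):0 a1@(3,3):1 a2@(1,0):1 a3@(3,0):1 a4@(5,0):1 a5@(4,3):1 a6@(2,3):1 a7@(4,2):1 a8@(4,0):1 a9@(4,1):1 a10@(3,1):1
t=3: a0@(2,2):1 a1@(3,3):1 a2@(1,0):1 a3@(3,0):1 a4@(5,0):1 a5@(4,3):1 a6@(2,3):1 a7@(4,2):1 a8@(4,0):1 a9@(4,1):1 a10@(3,1):1
t=4: (unchanged — steady state)

yes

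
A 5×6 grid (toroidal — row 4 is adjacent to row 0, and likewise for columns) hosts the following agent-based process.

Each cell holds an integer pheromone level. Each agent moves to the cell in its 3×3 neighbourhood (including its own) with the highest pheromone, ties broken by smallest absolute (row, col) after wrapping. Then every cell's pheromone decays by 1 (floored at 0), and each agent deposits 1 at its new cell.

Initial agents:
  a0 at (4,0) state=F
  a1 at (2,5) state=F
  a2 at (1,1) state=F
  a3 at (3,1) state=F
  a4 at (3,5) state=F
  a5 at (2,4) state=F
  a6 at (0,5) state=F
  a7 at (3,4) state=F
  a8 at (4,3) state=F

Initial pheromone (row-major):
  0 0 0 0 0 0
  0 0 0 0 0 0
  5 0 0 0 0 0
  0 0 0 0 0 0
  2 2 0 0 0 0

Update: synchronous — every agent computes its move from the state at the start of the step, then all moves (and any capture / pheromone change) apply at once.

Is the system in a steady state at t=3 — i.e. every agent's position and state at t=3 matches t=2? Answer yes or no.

no

t=1: a0@(4,0) a1@(2,0) a2@(2,0) a3@(2,0) a4@(2,0) a5@(1,3) a6@(4,0) a7@(2,3) a8@(0,2) | pheromone: 0 0 1 0 0 0 / 0 0 0 1 0 0 / 8 0 0 1 0 0 / 0 0 0 0 0 0 / 3 1 0 0 0 0
t=2: a0@(4,0) a1@(2,0) a2@(2,0) a3@(2,0) a4@(2,0) a5@(0,2) a6@(4,0) a7@(1,3) a8@(0,2) | pheromone: 0 0 2 0 0 0 / 0 0 0 1 0 0 / 11 0 0 0 0 0 / 0 0 0 0 0 0 / 4 0 0 0 0 0
t=3: a0@(4,0) a1@(2,0) a2@(2,0) a3@(2,0) a4@(2,0) a5@(0,2) a6@(4,0) a7@(0,2) a8@(0,2) | pheromone: 0 0 4 0 0 0 / 0 0 0 0 0 0 / 14 0 0 0 0 0 / 0 0 0 0 0 0 / 5 0 0 0 0 0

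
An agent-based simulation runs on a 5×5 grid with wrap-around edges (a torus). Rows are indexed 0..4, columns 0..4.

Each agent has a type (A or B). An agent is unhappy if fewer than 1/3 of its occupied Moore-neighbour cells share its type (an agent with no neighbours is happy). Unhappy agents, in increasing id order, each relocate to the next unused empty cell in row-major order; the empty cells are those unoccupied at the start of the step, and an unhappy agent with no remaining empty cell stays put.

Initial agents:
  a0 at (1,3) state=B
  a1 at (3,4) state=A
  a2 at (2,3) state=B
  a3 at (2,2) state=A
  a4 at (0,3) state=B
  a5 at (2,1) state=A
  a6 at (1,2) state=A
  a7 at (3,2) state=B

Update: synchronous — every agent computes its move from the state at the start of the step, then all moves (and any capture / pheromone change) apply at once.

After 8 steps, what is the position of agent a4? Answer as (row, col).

(0, 3)

t=1: a0@(1,3):B a1@(0,0):A a2@(2,3):B a3@(2,2):A a4@(0,3):B a5@(2,1):A a6@(1,2):A a7@(3,2):B
t=2: (unchanged — steady state)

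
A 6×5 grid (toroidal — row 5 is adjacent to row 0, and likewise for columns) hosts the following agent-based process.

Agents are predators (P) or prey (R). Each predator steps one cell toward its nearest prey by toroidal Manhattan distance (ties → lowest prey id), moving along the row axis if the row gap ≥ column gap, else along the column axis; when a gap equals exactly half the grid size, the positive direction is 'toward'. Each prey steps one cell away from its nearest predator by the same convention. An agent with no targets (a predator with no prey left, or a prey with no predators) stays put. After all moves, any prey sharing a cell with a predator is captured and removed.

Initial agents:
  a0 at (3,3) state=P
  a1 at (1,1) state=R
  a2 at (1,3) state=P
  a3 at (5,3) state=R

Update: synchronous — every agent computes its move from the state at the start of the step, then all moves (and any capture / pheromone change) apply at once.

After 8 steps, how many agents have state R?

t=1: a0@(4,3):P a1@(1,0):R a2@(1,2):P a3@(0,3):R
t=2: a0@(5,3):P a1@(1,4):R a2@(1,1):P a3@(1,3):R
t=3: a0@(0,3):P a1@(1,3):R a2@(1,0):P a3@(2,3):R
t=4: a0@(1,3):P a1@(2,3):R a2@(1,4):P a3@(3,3):R
t=5: a0@(2,3):P a1@(3,3):R a2@(2,4):P a3@(4,3):R
t=6: a0@(3,3):P a1@(4,3):R a2@(3,4):P a3@(5,3):R
t=7: a0@(4,3):P a1@(5,3):R a2@(4,4):P a3@(0,3):R
t=8: a0@(5,3):P a1@(0,3):R a2@(5,4):P a3@(1,3):R

2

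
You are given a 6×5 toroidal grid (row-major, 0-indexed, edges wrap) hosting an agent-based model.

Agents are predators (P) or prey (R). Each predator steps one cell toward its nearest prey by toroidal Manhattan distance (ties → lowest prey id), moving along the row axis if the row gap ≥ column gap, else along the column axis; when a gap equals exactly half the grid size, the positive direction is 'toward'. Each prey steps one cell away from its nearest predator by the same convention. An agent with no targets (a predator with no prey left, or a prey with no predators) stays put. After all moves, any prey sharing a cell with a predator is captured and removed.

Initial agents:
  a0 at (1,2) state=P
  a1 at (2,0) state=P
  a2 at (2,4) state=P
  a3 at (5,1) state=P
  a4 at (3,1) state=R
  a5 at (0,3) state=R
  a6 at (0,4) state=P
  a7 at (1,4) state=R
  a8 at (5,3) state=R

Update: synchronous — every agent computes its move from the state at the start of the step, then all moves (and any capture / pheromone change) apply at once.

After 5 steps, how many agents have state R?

1

t=1: a0@(0,2):P a1@(3,0):P a2@(1,4):P a3@(4,1):P a6@(0,3):P a7@(0,4):R a8@(5,4):R
t=2: a0@(0,3):P a1@(4,0):P a2@(0,4):P a3@(4,0):P a6@(0,4):P a7@(5,4):R a8@(4,4):R
t=3: a0@(5,3):P a1@(4,4):P a2@(5,4):P a3@(4,4):P a6@(5,4):P a8@(4,3):R
t=4: a0@(4,3):P a1@(4,3):P a2@(4,4):P a3@(4,3):P a6@(4,4):P a8@(3,3):R
t=5: a0@(3,3):P a1@(3,3):P a2@(3,4):P a3@(3,3):P a6@(3,4):P a8@(2,3):R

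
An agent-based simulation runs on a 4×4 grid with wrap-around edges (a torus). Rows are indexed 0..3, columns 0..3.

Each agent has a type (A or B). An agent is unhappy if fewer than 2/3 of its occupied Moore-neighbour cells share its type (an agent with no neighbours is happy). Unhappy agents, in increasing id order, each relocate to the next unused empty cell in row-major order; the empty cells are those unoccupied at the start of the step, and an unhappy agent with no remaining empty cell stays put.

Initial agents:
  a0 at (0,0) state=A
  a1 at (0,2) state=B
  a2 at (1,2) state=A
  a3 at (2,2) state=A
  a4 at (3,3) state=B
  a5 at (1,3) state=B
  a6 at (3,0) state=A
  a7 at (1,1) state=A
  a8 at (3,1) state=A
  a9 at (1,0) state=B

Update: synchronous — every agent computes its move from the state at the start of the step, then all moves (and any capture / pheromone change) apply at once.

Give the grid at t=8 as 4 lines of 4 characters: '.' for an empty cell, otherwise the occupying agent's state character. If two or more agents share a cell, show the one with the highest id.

ABAB
.BAB
.A..
AA..

t=1: a0@(0,1):A a1@(0,3):B a2@(2,0):A a3@(2,1):A a4@(2,3):B a5@(3,2):B a6@(3,0):A a7@(1,1):A a8@(3,1):A a9@(1,0):B
t=2: a0@(0,0):A a1@(0,3):B a2@(2,0):A a3@(2,1):A a4@(0,2):B a5@(1,2):B a6@(3,0):A a7@(1,1):A a8@(3,1):A a9@(1,3):B
t=3: a0@(0,1):A a1@(1,0):B a2@(2,0):A a3@(2,1):A a4@(2,2):B a5@(2,3):B a6@(3,0):A a7@(3,2):A a8@(3,1):A a9@(3,3):B
t=4: a0@(0,1):A a1@(0,0):B a2@(0,2):A a3@(2,1):A a4@(0,3):B a5@(1,1):B a6@(3,0):A a7@(1,2):A a8@(3,1):A a9@(1,3):B
t=5: a0@(0,1):A a1@(1,0):B a2@(2,0):A a3@(2,1):A a4@(2,2):B a5@(2,3):B a6@(3,2):A a7@(3,3):A a8@(3,1):A a9@(1,3):B
t=6: a0@(0,1):A a1@(0,0):B a2@(0,2):A a3@(0,3):A a4@(1,1):B a5@(1,2):B a6@(3,2):A a7@(3,0):A a8@(3,1):A a9@(1,3):B
t=7: a0@(1,0):A a1@(2,0):B a2@(2,1):A a3@(2,2):A a4@(2,3):B a5@(3,3):B a6@(3,2):A a7@(3,0):A a8@(3,1):A a9@(1,3):B
t=8: a0@(0,0):A a1@(0,1):B a2@(2,1):A a3@(0,2):A a4@(0,3):B a5@(1,1):B a6@(1,2):A a7@(3,0):A a8@(3,1):A a9@(1,3):B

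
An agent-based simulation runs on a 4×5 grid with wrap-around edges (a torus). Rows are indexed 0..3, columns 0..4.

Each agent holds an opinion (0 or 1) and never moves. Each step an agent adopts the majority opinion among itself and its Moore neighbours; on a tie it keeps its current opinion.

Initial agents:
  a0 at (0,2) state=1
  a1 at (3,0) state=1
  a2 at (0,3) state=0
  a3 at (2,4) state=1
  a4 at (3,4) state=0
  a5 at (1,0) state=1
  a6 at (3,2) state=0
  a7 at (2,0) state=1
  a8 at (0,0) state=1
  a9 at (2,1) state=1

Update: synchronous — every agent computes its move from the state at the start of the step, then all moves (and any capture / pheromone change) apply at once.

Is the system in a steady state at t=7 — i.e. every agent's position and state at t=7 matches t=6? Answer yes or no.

yes

t=1: a0@(0,2):0 a1@(3,0):1 a2@(0,3):0 a3@(2,4):1 a4@(3,4):1 a5@(1,0):1 a6@(3,2):0 a7@(2,0):1 a8@(0,0):1 a9@(2,1):1
t=2: (unchanged — steady state)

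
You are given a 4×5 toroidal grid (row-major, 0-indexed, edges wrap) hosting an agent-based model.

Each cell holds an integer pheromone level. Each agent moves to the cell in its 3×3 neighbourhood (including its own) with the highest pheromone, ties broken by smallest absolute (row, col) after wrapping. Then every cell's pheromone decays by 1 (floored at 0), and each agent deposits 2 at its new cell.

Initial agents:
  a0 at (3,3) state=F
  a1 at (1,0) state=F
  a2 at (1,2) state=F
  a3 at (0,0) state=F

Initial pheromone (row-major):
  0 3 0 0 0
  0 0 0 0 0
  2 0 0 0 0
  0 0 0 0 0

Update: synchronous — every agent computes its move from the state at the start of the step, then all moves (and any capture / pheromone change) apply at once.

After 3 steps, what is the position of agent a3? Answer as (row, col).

(0, 1)

t=1: a0@(0,2) a1@(0,1) a2@(0,1) a3@(0,1) | pheromone: 0 8 2 0 0 / 0 0 0 0 0 / 1 0 0 0 0 / 0 0 0 0 0
t=2: a0@(0,1) a1@(0,1) a2@(0,1) a3@(0,1) | pheromone: 0 15 1 0 0 / 0 0 0 0 0 / 0 0 0 0 0 / 0 0 0 0 0
t=3: a0@(0,1) a1@(0,1) a2@(0,1) a3@(0,1) | pheromone: 0 22 0 0 0 / 0 0 0 0 0 / 0 0 0 0 0 / 0 0 0 0 0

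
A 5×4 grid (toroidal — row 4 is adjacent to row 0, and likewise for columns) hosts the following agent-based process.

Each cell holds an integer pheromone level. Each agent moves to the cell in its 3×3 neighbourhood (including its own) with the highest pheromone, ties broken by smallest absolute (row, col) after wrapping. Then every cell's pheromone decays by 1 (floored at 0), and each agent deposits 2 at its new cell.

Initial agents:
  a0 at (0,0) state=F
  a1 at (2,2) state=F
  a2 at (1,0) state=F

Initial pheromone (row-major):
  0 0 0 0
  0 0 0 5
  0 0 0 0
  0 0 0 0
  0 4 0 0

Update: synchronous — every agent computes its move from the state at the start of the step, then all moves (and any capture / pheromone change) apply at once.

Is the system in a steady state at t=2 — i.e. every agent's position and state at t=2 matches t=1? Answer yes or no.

yes

t=1: a0@(1,3) a1@(1,3) a2@(1,3) | pheromone: 0 0 0 0 / 0 0 0 10 / 0 0 0 0 / 0 0 0 0 / 0 3 0 0
t=2: a0@(1,3) a1@(1,3) a2@(1,3) | pheromone: 0 0 0 0 / 0 0 0 15 / 0 0 0 0 / 0 0 0 0 / 0 2 0 0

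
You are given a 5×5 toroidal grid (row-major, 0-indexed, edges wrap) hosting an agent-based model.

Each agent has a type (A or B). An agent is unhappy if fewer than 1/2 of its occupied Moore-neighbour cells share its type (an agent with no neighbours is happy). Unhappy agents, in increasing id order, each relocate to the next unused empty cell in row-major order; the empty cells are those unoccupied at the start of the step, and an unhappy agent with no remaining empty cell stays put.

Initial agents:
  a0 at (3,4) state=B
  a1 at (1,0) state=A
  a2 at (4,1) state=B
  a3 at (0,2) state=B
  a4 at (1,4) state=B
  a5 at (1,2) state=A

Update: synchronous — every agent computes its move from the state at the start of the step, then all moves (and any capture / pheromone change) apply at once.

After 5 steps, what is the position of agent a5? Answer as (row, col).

(1, 0)

t=1: a0@(3,4):B a1@(0,0):A a2@(4,1):B a3@(0,2):B a4@(0,1):B a5@(0,3):A
t=2: a0@(3,4):B a1@(0,4):A a2@(4,1):B a3@(0,2):B a4@(0,1):B a5@(1,0):A
t=3: (unchanged — steady state)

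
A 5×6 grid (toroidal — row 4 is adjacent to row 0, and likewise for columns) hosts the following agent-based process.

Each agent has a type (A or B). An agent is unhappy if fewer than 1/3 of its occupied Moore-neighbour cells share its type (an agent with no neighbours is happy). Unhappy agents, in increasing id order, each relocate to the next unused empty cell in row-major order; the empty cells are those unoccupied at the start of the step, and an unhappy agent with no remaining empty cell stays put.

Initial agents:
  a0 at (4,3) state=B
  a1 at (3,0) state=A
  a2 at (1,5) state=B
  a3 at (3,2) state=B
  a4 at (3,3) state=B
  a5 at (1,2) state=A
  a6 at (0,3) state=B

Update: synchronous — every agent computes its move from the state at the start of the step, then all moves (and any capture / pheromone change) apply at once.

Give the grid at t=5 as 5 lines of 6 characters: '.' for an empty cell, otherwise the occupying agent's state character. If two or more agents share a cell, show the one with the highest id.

..BBA.
......
......
A.BB..
...B..

t=1: a0@(4,3):B a1@(3,0):A a2@(1,5):B a3@(3,2):B a4@(3,3):B a5@(0,0):A a6@(0,3):B
t=2: a0@(4,3):B a1@(3,0):A a2@(0,1):B a3@(3,2):B a4@(3,3):B a5@(0,2):A a6@(0,3):B
t=3: a0@(4,3):B a1@(3,0):A a2@(0,0):B a3@(3,2):B a4@(3,3):B a5@(0,4):A a6@(0,3):B
t=4: a0@(4,3):B a1@(3,0):A a2@(0,0):B a3@(3,2):B a4@(3,3):B a5@(0,1):A a6@(0,3):B
t=5: a0@(4,3):B a1@(3,0):A a2@(0,2):B a3@(3,2):B a4@(3,3):B a5@(0,4):A a6@(0,3):B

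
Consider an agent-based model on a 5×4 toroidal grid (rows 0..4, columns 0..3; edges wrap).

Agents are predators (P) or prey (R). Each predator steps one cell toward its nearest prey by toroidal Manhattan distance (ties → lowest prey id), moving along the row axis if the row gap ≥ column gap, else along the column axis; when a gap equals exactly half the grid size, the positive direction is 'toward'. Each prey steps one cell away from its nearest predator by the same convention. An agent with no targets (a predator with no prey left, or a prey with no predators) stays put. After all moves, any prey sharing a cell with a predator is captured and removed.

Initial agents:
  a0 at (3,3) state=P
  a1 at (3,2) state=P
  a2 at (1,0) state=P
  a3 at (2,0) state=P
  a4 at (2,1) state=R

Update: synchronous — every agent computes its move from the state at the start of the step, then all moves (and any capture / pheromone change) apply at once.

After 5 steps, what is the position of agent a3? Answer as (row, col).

t=1: a0@(3,0):P a1@(2,2):P a2@(2,0):P a3@(2,1):P
t=2: (unchanged — steady state)

(2, 1)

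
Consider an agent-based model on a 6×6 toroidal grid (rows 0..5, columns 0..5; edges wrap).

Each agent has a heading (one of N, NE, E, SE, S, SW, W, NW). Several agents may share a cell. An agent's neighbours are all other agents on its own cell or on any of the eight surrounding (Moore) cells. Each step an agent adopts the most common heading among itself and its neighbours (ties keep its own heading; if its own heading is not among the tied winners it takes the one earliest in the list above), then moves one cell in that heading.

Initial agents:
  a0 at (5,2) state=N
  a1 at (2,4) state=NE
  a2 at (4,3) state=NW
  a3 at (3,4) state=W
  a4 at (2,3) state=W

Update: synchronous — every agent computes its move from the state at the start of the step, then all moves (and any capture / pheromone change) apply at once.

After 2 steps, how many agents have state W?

t=1: a0@(4,2):N a1@(2,3):W a2@(3,2):NW a3@(3,3):W a4@(2,2):W
t=2: a0@(3,2):N a1@(2,2):W a2@(3,1):W a3@(3,2):W a4@(2,1):W

4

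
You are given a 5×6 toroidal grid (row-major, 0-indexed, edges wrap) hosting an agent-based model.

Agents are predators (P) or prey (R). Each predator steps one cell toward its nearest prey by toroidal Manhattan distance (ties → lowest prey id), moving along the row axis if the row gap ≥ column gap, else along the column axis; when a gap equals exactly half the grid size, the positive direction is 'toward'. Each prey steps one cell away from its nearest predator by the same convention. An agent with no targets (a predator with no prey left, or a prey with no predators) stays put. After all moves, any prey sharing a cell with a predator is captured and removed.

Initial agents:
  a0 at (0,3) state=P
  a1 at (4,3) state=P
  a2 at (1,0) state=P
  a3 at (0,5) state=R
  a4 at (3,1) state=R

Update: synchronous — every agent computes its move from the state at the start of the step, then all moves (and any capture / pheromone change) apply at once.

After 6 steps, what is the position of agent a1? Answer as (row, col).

t=1: a0@(0,4):P a1@(4,4):P a2@(0,0):P a4@(3,0):R
t=2: a0@(4,4):P a1@(4,5):P a2@(4,0):P a4@(2,0):R
t=3: a0@(3,4):P a1@(3,5):P a2@(3,0):P a4@(1,0):R
t=4: a0@(2,4):P a1@(2,5):P a2@(2,0):P a4@(0,0):R
t=5: a0@(1,4):P a1@(1,5):P a2@(1,0):P a4@(4,0):R
t=6: a0@(0,4):P a1@(0,5):P a2@(0,0):P a4@(3,0):R

(0, 5)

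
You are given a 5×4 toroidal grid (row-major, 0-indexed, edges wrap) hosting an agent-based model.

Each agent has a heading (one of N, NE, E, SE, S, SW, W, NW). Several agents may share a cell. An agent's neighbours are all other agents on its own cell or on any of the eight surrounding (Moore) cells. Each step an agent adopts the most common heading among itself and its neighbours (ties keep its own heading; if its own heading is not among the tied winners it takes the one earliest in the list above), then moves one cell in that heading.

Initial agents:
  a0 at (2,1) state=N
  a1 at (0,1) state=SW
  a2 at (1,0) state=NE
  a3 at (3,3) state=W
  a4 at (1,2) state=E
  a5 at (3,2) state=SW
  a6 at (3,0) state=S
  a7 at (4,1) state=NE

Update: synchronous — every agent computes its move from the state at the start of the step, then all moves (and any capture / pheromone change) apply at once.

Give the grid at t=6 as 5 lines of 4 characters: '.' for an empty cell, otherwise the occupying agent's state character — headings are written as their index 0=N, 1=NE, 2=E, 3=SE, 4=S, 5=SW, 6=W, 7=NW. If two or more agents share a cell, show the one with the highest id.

t=1: a0@(1,1):N a1@(4,2):NE a2@(0,1):NE a3@(3,2):W a4@(1,3):E a5@(4,1):SW a6@(4,0):S a7@(0,0):SW
t=2: a0@(0,1):N a1@(3,3):NE a2@(4,2):NE a3@(3,1):W a4@(1,0):E a5@(0,0):SW a6@(0,3):SW a7@(1,3):SW
t=3: a0@(4,1):N a1@(2,0):NE a2@(3,3):NE a3@(3,0):W a4@(2,3):SW a5@(1,3):SW a6@(1,2):SW a7@(2,2):SW
t=4: a0@(3,1):N a1@(1,1):NE a2@(2,0):NE a3@(2,1):NE a4@(3,2):SW a5@(2,2):SW a6@(2,1):SW a7@(3,1):SW
t=5: a0@(4,0):SW a1@(0,2):NE a2@(1,1):NE a3@(3,0):SW a4@(4,1):SW a5@(3,1):SW a6@(3,0):SW a7@(4,0):SW
t=6: a0@(0,3):SW a1@(4,3):NE a2@(0,2):NE a3@(4,3):SW a4@(0,0):SW a5@(4,0):SW a6@(4,3):SW a7@(0,3):SW

5.15
....
....
....
5..5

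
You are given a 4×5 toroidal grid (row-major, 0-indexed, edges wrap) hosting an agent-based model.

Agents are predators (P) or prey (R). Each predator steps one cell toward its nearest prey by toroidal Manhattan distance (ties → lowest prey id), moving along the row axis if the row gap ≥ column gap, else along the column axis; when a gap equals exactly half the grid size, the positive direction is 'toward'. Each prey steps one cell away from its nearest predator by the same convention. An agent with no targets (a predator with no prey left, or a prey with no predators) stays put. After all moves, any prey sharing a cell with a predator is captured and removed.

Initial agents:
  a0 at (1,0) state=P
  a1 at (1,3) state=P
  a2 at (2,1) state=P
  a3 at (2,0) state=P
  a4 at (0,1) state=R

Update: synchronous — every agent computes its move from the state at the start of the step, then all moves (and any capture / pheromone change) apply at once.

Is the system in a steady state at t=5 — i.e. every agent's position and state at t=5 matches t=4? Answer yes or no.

yes

t=1: a0@(0,0):P a1@(1,2):P a2@(3,1):P a3@(3,0):P
t=2: (unchanged — steady state)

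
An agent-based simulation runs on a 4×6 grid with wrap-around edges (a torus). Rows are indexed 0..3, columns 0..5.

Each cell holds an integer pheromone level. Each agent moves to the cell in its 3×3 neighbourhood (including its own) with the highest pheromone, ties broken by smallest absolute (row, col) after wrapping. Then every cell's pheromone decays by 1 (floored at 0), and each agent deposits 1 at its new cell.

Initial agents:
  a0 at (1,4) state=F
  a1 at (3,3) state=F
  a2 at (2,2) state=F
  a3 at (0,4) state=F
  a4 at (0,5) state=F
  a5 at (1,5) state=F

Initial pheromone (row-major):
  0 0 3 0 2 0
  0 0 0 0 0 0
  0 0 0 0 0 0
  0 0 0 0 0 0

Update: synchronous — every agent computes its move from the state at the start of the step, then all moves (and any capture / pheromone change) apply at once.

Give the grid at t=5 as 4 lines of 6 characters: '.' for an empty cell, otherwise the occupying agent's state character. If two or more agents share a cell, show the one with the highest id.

..F.F.
......
......
......

t=1: a0@(0,4) a1@(0,2) a2@(1,1) a3@(0,4) a4@(0,4) a5@(0,4) | pheromone: 0 0 3 0 5 0 / 0 1 0 0 0 0 / 0 0 0 0 0 0 / 0 0 0 0 0 0
t=2: a0@(0,4) a1@(0,2) a2@(0,2) a3@(0,4) a4@(0,4) a5@(0,4) | pheromone: 0 0 4 0 8 0 / 0 0 0 0 0 0 / 0 0 0 0 0 0 / 0 0 0 0 0 0
t=3: a0@(0,4) a1@(0,2) a2@(0,2) a3@(0,4) a4@(0,4) a5@(0,4) | pheromone: 0 0 5 0 11 0 / 0 0 0 0 0 0 / 0 0 0 0 0 0 / 0 0 0 0 0 0
t=4: a0@(0,4) a1@(0,2) a2@(0,2) a3@(0,4) a4@(0,4) a5@(0,4) | pheromone: 0 0 6 0 14 0 / 0 0 0 0 0 0 / 0 0 0 0 0 0 / 0 0 0 0 0 0
t=5: a0@(0,4) a1@(0,2) a2@(0,2) a3@(0,4) a4@(0,4) a5@(0,4) | pheromone: 0 0 7 0 17 0 / 0 0 0 0 0 0 / 0 0 0 0 0 0 / 0 0 0 0 0 0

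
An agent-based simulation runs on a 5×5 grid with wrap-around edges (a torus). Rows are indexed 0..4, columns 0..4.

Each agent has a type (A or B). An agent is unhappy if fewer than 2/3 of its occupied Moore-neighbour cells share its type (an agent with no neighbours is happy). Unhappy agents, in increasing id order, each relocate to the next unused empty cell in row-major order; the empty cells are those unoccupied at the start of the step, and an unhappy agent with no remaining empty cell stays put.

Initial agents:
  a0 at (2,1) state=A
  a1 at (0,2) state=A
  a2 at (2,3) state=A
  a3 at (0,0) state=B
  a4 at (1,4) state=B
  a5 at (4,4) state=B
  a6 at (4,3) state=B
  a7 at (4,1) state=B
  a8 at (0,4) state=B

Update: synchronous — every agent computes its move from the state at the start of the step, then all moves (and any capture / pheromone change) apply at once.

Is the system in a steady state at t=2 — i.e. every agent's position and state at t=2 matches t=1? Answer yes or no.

no

t=1: a0@(2,1):A a1@(0,1):A a2@(0,3):A a3@(0,0):B a4@(1,4):B a5@(4,4):B a6@(4,3):B a7@(1,0):B a8@(0,4):B
t=2: a0@(0,2):A a1@(1,1):A a2@(1,2):A a3@(0,0):B a4@(1,4):B a5@(4,4):B a6@(4,3):B a7@(1,3):B a8@(0,4):B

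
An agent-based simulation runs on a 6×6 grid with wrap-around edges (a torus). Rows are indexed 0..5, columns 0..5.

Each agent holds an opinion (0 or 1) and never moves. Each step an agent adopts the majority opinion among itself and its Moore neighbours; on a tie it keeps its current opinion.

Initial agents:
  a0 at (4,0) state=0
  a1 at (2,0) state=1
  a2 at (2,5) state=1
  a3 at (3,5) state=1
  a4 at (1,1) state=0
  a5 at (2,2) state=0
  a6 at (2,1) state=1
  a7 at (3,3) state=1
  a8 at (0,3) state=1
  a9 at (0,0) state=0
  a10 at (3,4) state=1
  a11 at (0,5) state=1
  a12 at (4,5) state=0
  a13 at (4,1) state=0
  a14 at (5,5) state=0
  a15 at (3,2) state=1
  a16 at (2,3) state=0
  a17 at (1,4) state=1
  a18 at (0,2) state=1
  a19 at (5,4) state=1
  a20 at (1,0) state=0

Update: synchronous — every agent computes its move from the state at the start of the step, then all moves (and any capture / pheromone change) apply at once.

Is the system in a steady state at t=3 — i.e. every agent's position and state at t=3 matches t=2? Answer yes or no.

no

t=1: a0@(4,0):0 a1@(2,0):1 a2@(2,5):1 a3@(3,5):1 a4@(1,1):0 a5@(2,2):0 a6@(2,1):1 a7@(3,3):1 a8@(0,3):1 a9@(0,0):0 a10@(3,4):1 a11@(0,5):1 a12@(4,5):0 a13@(4,1):0 a14@(5,5):0 a15@(3,2):1 a16@(2,3):1 a17@(1,4):1 a18@(0,2):1 a19@(5,4):1 a20@(1,0):1
t=2: a0@(4,0):0 a1@(2,0):1 a2@(2,5):1 a3@(3,5):1 a4@(1,1):1 a5@(2,2):1 a6@(2,1):1 a7@(3,3):1 a8@(0,3):1 a9@(0,0):0 a10@(3,4):1 a11@(0,5):1 a12@(4,5):0 a13@(4,1):0 a14@(5,5):0 a15@(3,2):1 a16@(2,3):1 a17@(1,4):1 a18@(0,2):1 a19@(5,4):1 a20@(1,0):1
t=3: a0@(4,0):0 a1@(2,0):1 a2@(2,5):1 a3@(3,5):1 a4@(1,1):1 a5@(2,2):1 a6@(2,1):1 a7@(3,3):1 a8@(0,3):1 a9@(0,0):1 a10@(3,4):1 a11@(0,5):1 a12@(4,5):0 a13@(4,1):0 a14@(5,5):0 a15@(3,2):1 a16@(2,3):1 a17@(1,4):1 a18@(0,2):1 a19@(5,4):1 a20@(1,0):1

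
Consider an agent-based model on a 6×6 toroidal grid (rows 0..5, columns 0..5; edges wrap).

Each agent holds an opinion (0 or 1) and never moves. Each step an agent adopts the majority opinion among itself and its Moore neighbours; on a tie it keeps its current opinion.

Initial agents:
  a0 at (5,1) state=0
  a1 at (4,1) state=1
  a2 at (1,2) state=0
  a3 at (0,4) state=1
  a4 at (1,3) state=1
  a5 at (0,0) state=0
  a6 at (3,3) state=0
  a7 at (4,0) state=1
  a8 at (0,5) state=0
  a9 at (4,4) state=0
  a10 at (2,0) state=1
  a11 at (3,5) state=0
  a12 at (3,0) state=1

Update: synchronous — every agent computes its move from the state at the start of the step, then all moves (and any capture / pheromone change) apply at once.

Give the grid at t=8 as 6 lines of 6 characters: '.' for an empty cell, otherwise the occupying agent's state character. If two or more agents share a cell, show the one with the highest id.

0...10
..01..
1.....
1..0.1
11..0.
.0....

t=1: a0@(5,1):0 a1@(4,1):1 a2@(1,2):0 a3@(0,4):1 a4@(1,3):1 a5@(0,0):0 a6@(3,3):0 a7@(4,0):1 a8@(0,5):0 a9@(4,4):0 a10@(2,0):1 a11@(3,5):1 a12@(3,0):1
t=2: (unchanged — steady state)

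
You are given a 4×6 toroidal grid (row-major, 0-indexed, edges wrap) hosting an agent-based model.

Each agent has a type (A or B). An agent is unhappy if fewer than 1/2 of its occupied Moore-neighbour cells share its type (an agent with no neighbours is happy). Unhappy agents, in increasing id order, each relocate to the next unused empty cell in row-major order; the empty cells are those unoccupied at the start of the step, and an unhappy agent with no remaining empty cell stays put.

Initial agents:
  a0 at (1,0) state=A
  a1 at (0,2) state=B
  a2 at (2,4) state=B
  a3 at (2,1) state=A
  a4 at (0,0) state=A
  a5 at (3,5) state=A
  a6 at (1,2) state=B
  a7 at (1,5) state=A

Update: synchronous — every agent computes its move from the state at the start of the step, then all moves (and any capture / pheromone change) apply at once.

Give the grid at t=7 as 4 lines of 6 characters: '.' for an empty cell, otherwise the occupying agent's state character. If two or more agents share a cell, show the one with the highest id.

ABB...
A.B..A
.A....
.....A

t=1: a0@(1,0):A a1@(0,2):B a2@(0,1):B a3@(2,1):A a4@(0,0):A a5@(3,5):A a6@(1,2):B a7@(1,5):A
t=2: (unchanged — steady state)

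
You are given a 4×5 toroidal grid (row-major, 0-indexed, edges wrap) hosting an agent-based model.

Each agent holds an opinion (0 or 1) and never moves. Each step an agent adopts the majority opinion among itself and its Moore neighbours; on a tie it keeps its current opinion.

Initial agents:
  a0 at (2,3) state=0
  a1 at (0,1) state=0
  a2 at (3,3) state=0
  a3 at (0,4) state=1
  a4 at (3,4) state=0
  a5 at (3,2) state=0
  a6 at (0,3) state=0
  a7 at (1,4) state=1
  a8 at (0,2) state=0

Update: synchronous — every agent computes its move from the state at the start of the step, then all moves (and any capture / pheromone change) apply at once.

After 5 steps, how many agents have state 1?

t=1: a0@(2,3):0 a1@(0,1):0 a2@(3,3):0 a3@(0,4):0 a4@(3,4):0 a5@(3,2):0 a6@(0,3):0 a7@(1,4):1 a8@(0,2):0
t=2: a0@(2,3):0 a1@(0,1):0 a2@(3,3):0 a3@(0,4):0 a4@(3,4):0 a5@(3,2):0 a6@(0,3):0 a7@(1,4):0 a8@(0,2):0
t=3: (unchanged — steady state)

0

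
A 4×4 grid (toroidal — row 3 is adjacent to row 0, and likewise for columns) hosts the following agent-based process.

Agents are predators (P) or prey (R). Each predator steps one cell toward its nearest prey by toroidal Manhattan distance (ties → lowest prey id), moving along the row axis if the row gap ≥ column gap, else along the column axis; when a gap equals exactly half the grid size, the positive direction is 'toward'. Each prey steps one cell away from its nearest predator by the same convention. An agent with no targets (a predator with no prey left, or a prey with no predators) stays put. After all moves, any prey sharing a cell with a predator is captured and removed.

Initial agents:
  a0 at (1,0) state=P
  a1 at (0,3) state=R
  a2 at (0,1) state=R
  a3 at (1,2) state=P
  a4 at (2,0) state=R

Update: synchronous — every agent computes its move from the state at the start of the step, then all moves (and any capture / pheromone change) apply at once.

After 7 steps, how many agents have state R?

3

t=1: a0@(2,0):P a1@(3,3):R a2@(3,1):R a3@(0,2):P a4@(3,0):R
t=2: a0@(3,0):P a1@(0,3):R a2@(0,1):R a3@(3,2):P a4@(0,0):R
t=3: a0@(0,0):P a1@(1,3):R a2@(1,1):R a3@(0,2):P a4@(1,0):R
t=4: a0@(1,0):P a1@(2,3):R a2@(2,1):R a3@(1,2):P a4@(2,0):R
t=5: a0@(2,0):P a1@(3,3):R a2@(3,1):R a3@(2,2):P a4@(3,0):R
t=6: a0@(3,0):P a1@(0,3):R a2@(0,1):R a3@(3,2):P a4@(0,0):R
t=7: a0@(0,0):P a1@(1,3):R a2@(1,1):R a3@(0,2):P a4@(1,0):R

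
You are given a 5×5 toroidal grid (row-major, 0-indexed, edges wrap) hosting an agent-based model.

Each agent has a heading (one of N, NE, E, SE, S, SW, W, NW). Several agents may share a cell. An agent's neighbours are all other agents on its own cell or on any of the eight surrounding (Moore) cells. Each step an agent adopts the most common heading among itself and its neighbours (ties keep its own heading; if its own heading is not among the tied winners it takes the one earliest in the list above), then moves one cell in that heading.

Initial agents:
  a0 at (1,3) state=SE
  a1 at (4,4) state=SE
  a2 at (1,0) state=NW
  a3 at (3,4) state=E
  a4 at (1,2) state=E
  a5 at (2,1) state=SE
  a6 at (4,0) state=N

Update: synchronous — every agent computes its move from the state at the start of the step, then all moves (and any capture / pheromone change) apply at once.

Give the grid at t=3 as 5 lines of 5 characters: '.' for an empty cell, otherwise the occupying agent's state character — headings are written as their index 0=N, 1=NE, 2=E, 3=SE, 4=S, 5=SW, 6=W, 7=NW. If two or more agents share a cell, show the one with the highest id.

....3
.....
..3..
.32..
33...

t=1: a0@(2,4):SE a1@(0,0):SE a2@(0,4):NW a3@(3,0):E a4@(2,3):SE a5@(3,2):SE a6@(3,0):N
t=2: a0@(3,0):SE a1@(1,1):SE a2@(4,3):NW a3@(3,1):E a4@(3,4):SE a5@(4,3):SE a6@(2,0):N
t=3: a0@(4,1):SE a1@(2,2):SE a2@(0,4):SE a3@(3,2):E a4@(4,0):SE a5@(0,4):SE a6@(3,1):SE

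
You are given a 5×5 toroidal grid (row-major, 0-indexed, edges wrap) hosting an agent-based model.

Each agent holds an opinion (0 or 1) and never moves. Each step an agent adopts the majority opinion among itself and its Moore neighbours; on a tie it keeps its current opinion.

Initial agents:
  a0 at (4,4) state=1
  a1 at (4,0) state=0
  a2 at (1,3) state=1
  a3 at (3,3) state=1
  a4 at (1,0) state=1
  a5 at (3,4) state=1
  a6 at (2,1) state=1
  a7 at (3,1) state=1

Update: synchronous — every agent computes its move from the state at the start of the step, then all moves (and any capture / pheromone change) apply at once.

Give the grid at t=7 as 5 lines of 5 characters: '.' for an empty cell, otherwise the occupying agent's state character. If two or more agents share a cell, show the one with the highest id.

t=1: a0@(4,4):1 a1@(4,0):1 a2@(1,3):1 a3@(3,3):1 a4@(1,0):1 a5@(3,4):1 a6@(2,1):1 a7@(3,1):1
t=2: (unchanged — steady state)

.....
1..1.
.1...
.1.11
1...1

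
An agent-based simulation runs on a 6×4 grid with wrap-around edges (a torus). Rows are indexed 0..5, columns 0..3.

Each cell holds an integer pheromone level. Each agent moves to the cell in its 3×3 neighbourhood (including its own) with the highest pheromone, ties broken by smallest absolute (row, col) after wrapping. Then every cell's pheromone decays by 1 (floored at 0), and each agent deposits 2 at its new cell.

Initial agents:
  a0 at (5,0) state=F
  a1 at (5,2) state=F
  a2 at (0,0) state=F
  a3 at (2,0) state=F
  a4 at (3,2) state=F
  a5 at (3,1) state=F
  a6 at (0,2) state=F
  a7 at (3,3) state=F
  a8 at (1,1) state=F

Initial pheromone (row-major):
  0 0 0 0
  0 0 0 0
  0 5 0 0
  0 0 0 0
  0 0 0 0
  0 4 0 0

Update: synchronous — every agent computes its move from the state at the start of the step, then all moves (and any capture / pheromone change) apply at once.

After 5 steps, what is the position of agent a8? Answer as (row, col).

t=1: a0@(5,1) a1@(5,1) a2@(5,1) a3@(2,1) a4@(2,1) a5@(2,1) a6@(5,1) a7@(2,0) a8@(2,1) | pheromone: 0 0 0 0 / 0 0 0 0 / 2 12 0 0 / 0 0 0 0 / 0 0 0 0 / 0 11 0 0
t=2: a0@(5,1) a1@(5,1) a2@(5,1) a3@(2,1) a4@(2,1) a5@(2,1) a6@(5,1) a7@(2,1) a8@(2,1) | pheromone: 0 0 0 0 / 0 0 0 0 / 1 21 0 0 / 0 0 0 0 / 0 0 0 0 / 0 18 0 0
t=3: a0@(5,1) a1@(5,1) a2@(5,1) a3@(2,1) a4@(2,1) a5@(2,1) a6@(5,1) a7@(2,1) a8@(2,1) | pheromone: 0 0 0 0 / 0 0 0 0 / 0 30 0 0 / 0 0 0 0 / 0 0 0 0 / 0 25 0 0
t=4: a0@(5,1) a1@(5,1) a2@(5,1) a3@(2,1) a4@(2,1) a5@(2,1) a6@(5,1) a7@(2,1) a8@(2,1) | pheromone: 0 0 0 0 / 0 0 0 0 / 0 39 0 0 / 0 0 0 0 / 0 0 0 0 / 0 32 0 0
t=5: a0@(5,1) a1@(5,1) a2@(5,1) a3@(2,1) a4@(2,1) a5@(2,1) a6@(5,1) a7@(2,1) a8@(2,1) | pheromone: 0 0 0 0 / 0 0 0 0 / 0 48 0 0 / 0 0 0 0 / 0 0 0 0 / 0 39 0 0

(2, 1)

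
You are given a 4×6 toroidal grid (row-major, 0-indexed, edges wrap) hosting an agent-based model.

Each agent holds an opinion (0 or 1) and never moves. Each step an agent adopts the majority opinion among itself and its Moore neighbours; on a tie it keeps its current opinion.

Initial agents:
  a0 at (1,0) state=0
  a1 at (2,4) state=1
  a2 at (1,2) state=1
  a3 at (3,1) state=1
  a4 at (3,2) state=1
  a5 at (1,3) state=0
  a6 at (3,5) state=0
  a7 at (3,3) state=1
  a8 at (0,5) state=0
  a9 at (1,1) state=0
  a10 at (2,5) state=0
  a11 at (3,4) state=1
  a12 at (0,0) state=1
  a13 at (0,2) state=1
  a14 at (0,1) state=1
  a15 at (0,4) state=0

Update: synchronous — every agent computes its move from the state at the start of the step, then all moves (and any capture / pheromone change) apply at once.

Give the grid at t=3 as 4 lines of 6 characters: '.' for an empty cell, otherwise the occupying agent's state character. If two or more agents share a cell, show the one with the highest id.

t=1: a0@(1,0):0 a1@(2,4):1 a2@(1,2):1 a3@(3,1):1 a4@(3,2):1 a5@(1,3):1 a6@(3,5):0 a7@(3,3):1 a8@(0,5):0 a9@(1,1):1 a10@(2,5):0 a11@(3,4):0 a12@(0,0):0 a13@(0,2):1 a14@(0,1):1 a15@(0,4):0
t=2: (unchanged — steady state)

011.00
0111..
....10
.11100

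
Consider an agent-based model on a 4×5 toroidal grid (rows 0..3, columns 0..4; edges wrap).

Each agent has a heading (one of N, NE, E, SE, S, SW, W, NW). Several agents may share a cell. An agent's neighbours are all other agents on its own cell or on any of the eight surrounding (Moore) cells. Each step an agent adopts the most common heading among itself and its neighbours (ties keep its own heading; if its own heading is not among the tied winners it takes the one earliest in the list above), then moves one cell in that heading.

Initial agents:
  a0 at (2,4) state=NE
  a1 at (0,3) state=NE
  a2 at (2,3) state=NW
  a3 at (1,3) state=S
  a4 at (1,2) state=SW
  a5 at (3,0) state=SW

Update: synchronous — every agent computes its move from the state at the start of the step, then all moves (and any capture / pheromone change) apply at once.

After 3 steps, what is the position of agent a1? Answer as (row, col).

(1, 1)

t=1: a0@(1,0):NE a1@(3,4):NE a2@(1,2):NW a3@(0,4):NE a4@(2,1):SW a5@(0,4):SW
t=2: a0@(0,1):NE a1@(2,0):NE a2@(0,1):NW a3@(3,0):NE a4@(3,0):SW a5@(3,0):NE
t=3: a0@(3,2):NE a1@(1,1):NE a2@(3,2):NE a3@(2,1):NE a4@(2,1):NE a5@(2,1):NE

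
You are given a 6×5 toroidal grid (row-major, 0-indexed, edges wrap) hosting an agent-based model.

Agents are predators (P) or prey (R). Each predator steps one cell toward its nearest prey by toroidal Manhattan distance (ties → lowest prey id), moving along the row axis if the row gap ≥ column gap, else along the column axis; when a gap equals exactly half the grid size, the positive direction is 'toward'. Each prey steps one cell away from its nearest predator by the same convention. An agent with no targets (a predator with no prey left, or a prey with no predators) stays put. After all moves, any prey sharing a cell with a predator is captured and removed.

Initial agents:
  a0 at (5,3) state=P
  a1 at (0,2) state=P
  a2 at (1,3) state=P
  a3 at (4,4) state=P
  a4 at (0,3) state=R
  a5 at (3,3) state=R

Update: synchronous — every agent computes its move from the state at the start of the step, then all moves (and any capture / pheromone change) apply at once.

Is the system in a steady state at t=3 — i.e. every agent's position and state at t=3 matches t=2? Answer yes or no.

t=1: a0@(0,3):P a1@(0,3):P a2@(0,3):P a3@(3,4):P a4@(1,3):R a5@(2,3):R
t=2: a0@(1,3):P a1@(1,3):P a2@(1,3):P a3@(2,4):P a4@(2,3):R a5@(3,3):R
t=3: a0@(2,3):P a1@(2,3):P a2@(2,3):P a3@(2,3):P a4@(3,3):R a5@(4,3):R

no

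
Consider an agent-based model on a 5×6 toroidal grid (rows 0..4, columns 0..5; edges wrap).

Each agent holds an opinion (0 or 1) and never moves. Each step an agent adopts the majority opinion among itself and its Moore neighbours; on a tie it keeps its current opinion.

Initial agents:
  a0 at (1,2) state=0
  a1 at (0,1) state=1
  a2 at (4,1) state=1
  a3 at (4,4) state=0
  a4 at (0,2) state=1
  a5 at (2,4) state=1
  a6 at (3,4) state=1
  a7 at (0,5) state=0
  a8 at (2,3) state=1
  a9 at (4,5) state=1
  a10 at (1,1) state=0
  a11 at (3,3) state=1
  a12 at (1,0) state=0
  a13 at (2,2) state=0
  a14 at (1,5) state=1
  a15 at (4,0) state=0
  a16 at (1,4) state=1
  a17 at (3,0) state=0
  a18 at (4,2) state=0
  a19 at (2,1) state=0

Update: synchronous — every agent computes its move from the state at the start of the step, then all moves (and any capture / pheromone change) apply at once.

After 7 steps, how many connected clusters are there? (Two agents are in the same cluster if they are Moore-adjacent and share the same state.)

t=1: a0@(1,2):0 a1@(0,1):0 a2@(4,1):1 a3@(4,4):1 a4@(0,2):1 a5@(2,4):1 a6@(3,4):1 a7@(0,5):0 a8@(2,3):1 a9@(4,5):0 a10@(1,1):0 a11@(3,3):1 a12@(1,0):0 a13@(2,2):0 a14@(1,5):1 a15@(4,0):0 a16@(1,4):1 a17@(3,0):0 a18@(4,2):1 a19@(2,1):0
t=2: (unchanged — steady state)

2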